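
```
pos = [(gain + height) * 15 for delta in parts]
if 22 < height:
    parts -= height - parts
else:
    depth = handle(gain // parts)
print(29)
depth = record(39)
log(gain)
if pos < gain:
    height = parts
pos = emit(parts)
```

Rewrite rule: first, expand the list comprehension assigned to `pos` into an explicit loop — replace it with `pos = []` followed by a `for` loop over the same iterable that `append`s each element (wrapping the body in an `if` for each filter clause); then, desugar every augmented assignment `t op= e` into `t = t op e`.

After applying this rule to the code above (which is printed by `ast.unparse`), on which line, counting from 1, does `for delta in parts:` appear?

Transformed code:
pos = []
for delta in parts:
    pos.append((gain + height) * 15)
if 22 < height:
    parts = parts - (height - parts)
else:
    depth = handle(gain // parts)
print(29)
depth = record(39)
log(gain)
if pos < gain:
    height = parts
pos = emit(parts)

2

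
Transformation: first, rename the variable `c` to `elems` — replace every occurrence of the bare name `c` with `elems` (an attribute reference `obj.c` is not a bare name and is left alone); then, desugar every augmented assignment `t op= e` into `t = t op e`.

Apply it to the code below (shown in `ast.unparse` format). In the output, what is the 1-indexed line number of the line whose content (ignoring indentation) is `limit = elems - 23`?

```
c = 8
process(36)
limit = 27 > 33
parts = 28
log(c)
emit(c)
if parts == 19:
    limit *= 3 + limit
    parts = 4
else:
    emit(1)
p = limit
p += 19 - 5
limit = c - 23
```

14

Transformed code:
elems = 8
process(36)
limit = 27 > 33
parts = 28
log(elems)
emit(elems)
if parts == 19:
    limit = limit * (3 + limit)
    parts = 4
else:
    emit(1)
p = limit
p = p + (19 - 5)
limit = elems - 23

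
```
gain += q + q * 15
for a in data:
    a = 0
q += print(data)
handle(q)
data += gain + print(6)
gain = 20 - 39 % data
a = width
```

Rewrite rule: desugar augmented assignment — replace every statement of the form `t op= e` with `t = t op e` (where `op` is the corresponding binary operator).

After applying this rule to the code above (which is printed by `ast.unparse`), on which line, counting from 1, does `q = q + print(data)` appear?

4

Transformed code:
gain = gain + (q + q * 15)
for a in data:
    a = 0
q = q + print(data)
handle(q)
data = data + (gain + print(6))
gain = 20 - 39 % data
a = width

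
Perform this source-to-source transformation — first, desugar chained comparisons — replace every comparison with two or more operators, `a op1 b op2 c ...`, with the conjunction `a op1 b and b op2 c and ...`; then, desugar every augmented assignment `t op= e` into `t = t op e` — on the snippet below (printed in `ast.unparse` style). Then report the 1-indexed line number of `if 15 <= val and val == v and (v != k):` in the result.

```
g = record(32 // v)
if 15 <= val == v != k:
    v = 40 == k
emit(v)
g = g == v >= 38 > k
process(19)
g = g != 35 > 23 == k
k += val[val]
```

2

Transformed code:
g = record(32 // v)
if 15 <= val and val == v and (v != k):
    v = 40 == k
emit(v)
g = g == v and v >= 38 and (38 > k)
process(19)
g = g != 35 and 35 > 23 and (23 == k)
k = k + val[val]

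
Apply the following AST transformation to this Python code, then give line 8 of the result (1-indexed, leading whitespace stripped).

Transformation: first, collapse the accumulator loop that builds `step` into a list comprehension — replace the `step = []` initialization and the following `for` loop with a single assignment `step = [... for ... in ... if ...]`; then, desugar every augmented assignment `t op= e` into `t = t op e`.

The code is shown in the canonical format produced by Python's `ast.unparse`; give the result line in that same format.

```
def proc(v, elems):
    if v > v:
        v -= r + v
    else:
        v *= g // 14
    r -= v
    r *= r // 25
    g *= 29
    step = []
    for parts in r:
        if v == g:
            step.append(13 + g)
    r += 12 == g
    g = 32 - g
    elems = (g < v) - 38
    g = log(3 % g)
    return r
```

g = g * 29

Transformed code:
def proc(v, elems):
    if v > v:
        v = v - (r + v)
    else:
        v = v * (g // 14)
    r = r - v
    r = r * (r // 25)
    g = g * 29
    step = [13 + g for parts in r if v == g]
    r = r + (12 == g)
    g = 32 - g
    elems = (g < v) - 38
    g = log(3 % g)
    return r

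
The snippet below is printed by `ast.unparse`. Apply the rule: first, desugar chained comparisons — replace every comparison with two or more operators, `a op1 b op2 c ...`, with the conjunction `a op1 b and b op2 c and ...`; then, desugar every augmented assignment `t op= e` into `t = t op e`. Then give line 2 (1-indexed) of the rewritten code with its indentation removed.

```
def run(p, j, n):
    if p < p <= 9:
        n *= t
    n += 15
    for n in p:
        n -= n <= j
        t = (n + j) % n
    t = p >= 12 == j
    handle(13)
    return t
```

if p < p and p <= 9:

Transformed code:
def run(p, j, n):
    if p < p and p <= 9:
        n = n * t
    n = n + 15
    for n in p:
        n = n - (n <= j)
        t = (n + j) % n
    t = p >= 12 and 12 == j
    handle(13)
    return t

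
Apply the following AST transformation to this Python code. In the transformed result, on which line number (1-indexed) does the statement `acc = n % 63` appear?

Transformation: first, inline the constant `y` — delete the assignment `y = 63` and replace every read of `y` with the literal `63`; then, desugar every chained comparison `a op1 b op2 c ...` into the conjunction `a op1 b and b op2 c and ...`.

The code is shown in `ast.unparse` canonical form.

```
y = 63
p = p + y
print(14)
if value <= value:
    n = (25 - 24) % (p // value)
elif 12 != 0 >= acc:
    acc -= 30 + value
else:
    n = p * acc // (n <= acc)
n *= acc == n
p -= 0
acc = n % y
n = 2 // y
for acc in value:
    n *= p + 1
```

11

Transformed code:
p = p + 63
print(14)
if value <= value:
    n = (25 - 24) % (p // value)
elif 12 != 0 and 0 >= acc:
    acc -= 30 + value
else:
    n = p * acc // (n <= acc)
n *= acc == n
p -= 0
acc = n % 63
n = 2 // 63
for acc in value:
    n *= p + 1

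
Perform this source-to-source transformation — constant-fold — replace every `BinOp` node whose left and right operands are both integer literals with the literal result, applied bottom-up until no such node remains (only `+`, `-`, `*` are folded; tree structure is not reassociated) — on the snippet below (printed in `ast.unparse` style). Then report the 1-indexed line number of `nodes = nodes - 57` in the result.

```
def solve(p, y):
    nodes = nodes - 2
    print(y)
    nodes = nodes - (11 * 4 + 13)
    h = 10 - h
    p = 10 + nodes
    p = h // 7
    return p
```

Transformed code:
def solve(p, y):
    nodes = nodes - 2
    print(y)
    nodes = nodes - 57
    h = 10 - h
    p = 10 + nodes
    p = h // 7
    return p

4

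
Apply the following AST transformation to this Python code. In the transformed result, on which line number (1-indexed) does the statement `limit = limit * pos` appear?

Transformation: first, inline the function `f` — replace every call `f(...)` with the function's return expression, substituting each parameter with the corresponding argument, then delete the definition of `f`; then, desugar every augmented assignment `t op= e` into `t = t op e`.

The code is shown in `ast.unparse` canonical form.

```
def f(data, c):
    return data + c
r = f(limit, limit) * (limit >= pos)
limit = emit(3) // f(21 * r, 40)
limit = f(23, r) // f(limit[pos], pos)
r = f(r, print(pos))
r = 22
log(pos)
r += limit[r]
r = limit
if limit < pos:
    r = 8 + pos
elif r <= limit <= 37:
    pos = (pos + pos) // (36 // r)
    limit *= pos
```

13

Transformed code:
r = (limit + limit) * (limit >= pos)
limit = emit(3) // (21 * r + 40)
limit = (23 + r) // (limit[pos] + pos)
r = r + print(pos)
r = 22
log(pos)
r = r + limit[r]
r = limit
if limit < pos:
    r = 8 + pos
elif r <= limit <= 37:
    pos = (pos + pos) // (36 // r)
    limit = limit * pos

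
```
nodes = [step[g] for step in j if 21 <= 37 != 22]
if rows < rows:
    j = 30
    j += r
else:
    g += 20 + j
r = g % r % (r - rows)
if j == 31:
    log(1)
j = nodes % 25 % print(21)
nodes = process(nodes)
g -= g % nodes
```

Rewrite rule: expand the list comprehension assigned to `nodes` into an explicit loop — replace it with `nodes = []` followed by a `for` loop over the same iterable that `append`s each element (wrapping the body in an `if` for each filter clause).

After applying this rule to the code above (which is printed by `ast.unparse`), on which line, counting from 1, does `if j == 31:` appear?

11

Transformed code:
nodes = []
for step in j:
    if 21 <= 37 != 22:
        nodes.append(step[g])
if rows < rows:
    j = 30
    j += r
else:
    g += 20 + j
r = g % r % (r - rows)
if j == 31:
    log(1)
j = nodes % 25 % print(21)
nodes = process(nodes)
g -= g % nodes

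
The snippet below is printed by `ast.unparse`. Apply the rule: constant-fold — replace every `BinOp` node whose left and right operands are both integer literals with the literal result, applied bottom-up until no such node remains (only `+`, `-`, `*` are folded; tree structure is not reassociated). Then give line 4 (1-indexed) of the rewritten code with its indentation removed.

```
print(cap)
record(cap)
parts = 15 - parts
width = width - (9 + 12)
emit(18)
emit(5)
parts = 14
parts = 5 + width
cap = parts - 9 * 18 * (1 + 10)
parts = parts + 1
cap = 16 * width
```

width = width - 21

Transformed code:
print(cap)
record(cap)
parts = 15 - parts
width = width - 21
emit(18)
emit(5)
parts = 14
parts = 5 + width
cap = parts - 1782
parts = parts + 1
cap = 16 * width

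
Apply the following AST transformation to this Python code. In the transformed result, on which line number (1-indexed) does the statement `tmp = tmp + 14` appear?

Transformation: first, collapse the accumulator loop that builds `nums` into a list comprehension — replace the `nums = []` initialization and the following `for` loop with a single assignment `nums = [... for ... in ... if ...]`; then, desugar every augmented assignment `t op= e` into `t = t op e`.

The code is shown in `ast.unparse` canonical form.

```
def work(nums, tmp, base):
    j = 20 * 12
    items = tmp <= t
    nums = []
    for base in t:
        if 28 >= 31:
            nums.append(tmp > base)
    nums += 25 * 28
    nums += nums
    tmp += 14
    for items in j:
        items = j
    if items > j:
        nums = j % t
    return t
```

Transformed code:
def work(nums, tmp, base):
    j = 20 * 12
    items = tmp <= t
    nums = [tmp > base for base in t if 28 >= 31]
    nums = nums + 25 * 28
    nums = nums + nums
    tmp = tmp + 14
    for items in j:
        items = j
    if items > j:
        nums = j % t
    return t

7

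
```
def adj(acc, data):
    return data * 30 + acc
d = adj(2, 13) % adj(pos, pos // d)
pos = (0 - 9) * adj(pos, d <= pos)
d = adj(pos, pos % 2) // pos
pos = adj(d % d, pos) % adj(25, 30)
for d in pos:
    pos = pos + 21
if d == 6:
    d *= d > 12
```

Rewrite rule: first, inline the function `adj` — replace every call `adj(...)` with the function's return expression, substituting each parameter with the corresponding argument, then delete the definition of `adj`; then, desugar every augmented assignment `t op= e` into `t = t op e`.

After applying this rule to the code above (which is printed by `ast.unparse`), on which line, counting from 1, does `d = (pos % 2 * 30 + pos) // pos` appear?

3

Transformed code:
d = (13 * 30 + 2) % (pos // d * 30 + pos)
pos = (0 - 9) * ((d <= pos) * 30 + pos)
d = (pos % 2 * 30 + pos) // pos
pos = (pos * 30 + d % d) % (30 * 30 + 25)
for d in pos:
    pos = pos + 21
if d == 6:
    d = d * (d > 12)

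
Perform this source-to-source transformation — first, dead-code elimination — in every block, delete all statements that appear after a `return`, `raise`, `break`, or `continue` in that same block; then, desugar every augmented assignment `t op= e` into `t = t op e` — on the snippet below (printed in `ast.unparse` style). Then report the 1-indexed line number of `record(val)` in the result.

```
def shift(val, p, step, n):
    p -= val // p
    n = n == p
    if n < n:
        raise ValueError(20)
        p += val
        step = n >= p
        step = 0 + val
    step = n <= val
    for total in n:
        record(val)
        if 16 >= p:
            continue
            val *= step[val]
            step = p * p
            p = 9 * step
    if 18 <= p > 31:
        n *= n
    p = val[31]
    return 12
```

Transformed code:
def shift(val, p, step, n):
    p = p - val // p
    n = n == p
    if n < n:
        raise ValueError(20)
    step = n <= val
    for total in n:
        record(val)
        if 16 >= p:
            continue
    if 18 <= p > 31:
        n = n * n
    p = val[31]
    return 12

8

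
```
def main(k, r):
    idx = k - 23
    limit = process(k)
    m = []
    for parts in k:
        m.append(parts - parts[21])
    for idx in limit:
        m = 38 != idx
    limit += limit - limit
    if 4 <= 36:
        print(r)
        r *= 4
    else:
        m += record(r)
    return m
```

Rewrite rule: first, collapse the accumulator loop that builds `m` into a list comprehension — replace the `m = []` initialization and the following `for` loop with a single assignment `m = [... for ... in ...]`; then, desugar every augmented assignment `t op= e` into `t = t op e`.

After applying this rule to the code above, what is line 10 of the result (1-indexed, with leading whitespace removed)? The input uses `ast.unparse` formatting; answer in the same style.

Transformed code:
def main(k, r):
    idx = k - 23
    limit = process(k)
    m = [parts - parts[21] for parts in k]
    for idx in limit:
        m = 38 != idx
    limit = limit + (limit - limit)
    if 4 <= 36:
        print(r)
        r = r * 4
    else:
        m = m + record(r)
    return m

r = r * 4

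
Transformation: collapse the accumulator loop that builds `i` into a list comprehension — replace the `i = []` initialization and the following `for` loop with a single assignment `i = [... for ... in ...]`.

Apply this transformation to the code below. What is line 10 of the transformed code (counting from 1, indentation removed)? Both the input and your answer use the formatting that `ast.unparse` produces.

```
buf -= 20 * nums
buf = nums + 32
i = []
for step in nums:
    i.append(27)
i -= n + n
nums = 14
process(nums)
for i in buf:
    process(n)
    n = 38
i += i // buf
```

Transformed code:
buf -= 20 * nums
buf = nums + 32
i = [27 for step in nums]
i -= n + n
nums = 14
process(nums)
for i in buf:
    process(n)
    n = 38
i += i // buf

i += i // buf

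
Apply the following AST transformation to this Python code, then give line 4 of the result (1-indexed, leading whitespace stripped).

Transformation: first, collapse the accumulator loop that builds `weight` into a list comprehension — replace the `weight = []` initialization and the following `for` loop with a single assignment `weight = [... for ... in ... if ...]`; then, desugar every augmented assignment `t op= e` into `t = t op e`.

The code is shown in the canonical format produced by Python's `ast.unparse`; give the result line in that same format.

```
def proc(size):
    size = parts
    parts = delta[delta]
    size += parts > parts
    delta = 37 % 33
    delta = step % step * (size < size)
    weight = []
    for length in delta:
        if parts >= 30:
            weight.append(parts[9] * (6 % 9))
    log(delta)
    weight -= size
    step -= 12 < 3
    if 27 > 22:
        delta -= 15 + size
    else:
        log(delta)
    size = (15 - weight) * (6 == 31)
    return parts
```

size = size + (parts > parts)

Transformed code:
def proc(size):
    size = parts
    parts = delta[delta]
    size = size + (parts > parts)
    delta = 37 % 33
    delta = step % step * (size < size)
    weight = [parts[9] * (6 % 9) for length in delta if parts >= 30]
    log(delta)
    weight = weight - size
    step = step - (12 < 3)
    if 27 > 22:
        delta = delta - (15 + size)
    else:
        log(delta)
    size = (15 - weight) * (6 == 31)
    return parts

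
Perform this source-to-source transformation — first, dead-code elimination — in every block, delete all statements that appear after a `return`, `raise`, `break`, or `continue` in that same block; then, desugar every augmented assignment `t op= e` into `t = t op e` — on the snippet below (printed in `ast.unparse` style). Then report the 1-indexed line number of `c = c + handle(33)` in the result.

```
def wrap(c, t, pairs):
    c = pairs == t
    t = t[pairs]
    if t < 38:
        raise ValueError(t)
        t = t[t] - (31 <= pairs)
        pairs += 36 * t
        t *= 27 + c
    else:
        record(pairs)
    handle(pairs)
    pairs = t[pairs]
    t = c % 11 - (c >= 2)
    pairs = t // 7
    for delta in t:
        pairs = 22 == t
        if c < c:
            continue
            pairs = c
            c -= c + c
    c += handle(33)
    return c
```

Transformed code:
def wrap(c, t, pairs):
    c = pairs == t
    t = t[pairs]
    if t < 38:
        raise ValueError(t)
    else:
        record(pairs)
    handle(pairs)
    pairs = t[pairs]
    t = c % 11 - (c >= 2)
    pairs = t // 7
    for delta in t:
        pairs = 22 == t
        if c < c:
            continue
    c = c + handle(33)
    return c

16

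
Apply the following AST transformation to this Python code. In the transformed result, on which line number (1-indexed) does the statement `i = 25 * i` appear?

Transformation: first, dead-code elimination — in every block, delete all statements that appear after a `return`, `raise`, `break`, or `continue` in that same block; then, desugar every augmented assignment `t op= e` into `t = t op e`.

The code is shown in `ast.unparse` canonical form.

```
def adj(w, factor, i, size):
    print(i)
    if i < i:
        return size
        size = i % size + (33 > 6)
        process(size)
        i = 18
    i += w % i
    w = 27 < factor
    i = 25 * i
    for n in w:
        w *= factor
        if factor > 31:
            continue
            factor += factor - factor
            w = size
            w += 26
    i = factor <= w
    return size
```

Transformed code:
def adj(w, factor, i, size):
    print(i)
    if i < i:
        return size
    i = i + w % i
    w = 27 < factor
    i = 25 * i
    for n in w:
        w = w * factor
        if factor > 31:
            continue
    i = factor <= w
    return size

7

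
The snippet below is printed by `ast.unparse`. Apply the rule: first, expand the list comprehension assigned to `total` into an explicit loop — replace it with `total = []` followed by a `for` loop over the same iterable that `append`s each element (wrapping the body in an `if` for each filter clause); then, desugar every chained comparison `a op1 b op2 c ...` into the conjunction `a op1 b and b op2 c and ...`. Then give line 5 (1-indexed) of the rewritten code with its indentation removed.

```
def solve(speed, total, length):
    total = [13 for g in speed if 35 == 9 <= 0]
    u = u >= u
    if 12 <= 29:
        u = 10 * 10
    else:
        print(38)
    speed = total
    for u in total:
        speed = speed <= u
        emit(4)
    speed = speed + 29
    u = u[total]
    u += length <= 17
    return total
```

Transformed code:
def solve(speed, total, length):
    total = []
    for g in speed:
        if 35 == 9 and 9 <= 0:
            total.append(13)
    u = u >= u
    if 12 <= 29:
        u = 10 * 10
    else:
        print(38)
    speed = total
    for u in total:
        speed = speed <= u
        emit(4)
    speed = speed + 29
    u = u[total]
    u += length <= 17
    return total

total.append(13)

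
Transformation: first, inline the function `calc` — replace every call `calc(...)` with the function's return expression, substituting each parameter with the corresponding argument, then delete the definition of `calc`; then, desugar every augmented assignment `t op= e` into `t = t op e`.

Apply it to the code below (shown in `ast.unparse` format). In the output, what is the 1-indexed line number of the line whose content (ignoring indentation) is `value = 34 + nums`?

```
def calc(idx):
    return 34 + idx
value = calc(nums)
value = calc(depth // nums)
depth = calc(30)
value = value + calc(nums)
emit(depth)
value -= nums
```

Transformed code:
value = 34 + nums
value = 34 + depth // nums
depth = 34 + 30
value = value + (34 + nums)
emit(depth)
value = value - nums

1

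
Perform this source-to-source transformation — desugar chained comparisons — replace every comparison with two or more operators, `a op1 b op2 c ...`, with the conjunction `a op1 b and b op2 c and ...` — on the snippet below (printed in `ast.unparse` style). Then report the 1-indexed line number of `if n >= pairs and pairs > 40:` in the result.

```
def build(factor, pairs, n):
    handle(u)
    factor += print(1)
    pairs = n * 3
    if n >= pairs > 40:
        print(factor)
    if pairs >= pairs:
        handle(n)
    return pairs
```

Transformed code:
def build(factor, pairs, n):
    handle(u)
    factor += print(1)
    pairs = n * 3
    if n >= pairs and pairs > 40:
        print(factor)
    if pairs >= pairs:
        handle(n)
    return pairs

5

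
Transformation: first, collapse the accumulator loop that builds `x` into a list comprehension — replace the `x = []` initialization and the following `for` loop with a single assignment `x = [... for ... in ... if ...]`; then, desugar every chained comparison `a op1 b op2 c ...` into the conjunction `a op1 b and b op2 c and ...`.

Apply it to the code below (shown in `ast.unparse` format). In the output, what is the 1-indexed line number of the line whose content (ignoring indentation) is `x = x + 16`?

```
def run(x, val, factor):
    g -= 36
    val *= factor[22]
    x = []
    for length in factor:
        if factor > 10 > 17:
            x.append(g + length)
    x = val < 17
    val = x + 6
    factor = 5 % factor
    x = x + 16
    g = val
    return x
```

Transformed code:
def run(x, val, factor):
    g -= 36
    val *= factor[22]
    x = [g + length for length in factor if factor > 10 and 10 > 17]
    x = val < 17
    val = x + 6
    factor = 5 % factor
    x = x + 16
    g = val
    return x

8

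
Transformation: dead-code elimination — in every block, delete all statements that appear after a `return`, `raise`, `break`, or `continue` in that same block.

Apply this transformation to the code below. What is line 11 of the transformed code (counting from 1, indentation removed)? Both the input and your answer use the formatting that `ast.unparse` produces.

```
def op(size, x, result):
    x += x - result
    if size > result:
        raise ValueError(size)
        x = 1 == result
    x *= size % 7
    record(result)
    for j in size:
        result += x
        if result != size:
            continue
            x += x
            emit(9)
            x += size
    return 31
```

Transformed code:
def op(size, x, result):
    x += x - result
    if size > result:
        raise ValueError(size)
    x *= size % 7
    record(result)
    for j in size:
        result += x
        if result != size:
            continue
    return 31

return 31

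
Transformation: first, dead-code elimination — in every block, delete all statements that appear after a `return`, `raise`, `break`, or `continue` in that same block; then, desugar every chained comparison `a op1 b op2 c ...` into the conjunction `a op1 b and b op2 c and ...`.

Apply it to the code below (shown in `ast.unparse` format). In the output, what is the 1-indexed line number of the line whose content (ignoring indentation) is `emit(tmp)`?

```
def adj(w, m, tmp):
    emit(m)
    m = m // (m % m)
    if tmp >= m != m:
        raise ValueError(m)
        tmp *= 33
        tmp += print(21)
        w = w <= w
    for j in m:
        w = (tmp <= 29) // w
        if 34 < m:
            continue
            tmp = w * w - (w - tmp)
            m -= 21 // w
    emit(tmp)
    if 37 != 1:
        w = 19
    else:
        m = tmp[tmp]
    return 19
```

10

Transformed code:
def adj(w, m, tmp):
    emit(m)
    m = m // (m % m)
    if tmp >= m and m != m:
        raise ValueError(m)
    for j in m:
        w = (tmp <= 29) // w
        if 34 < m:
            continue
    emit(tmp)
    if 37 != 1:
        w = 19
    else:
        m = tmp[tmp]
    return 19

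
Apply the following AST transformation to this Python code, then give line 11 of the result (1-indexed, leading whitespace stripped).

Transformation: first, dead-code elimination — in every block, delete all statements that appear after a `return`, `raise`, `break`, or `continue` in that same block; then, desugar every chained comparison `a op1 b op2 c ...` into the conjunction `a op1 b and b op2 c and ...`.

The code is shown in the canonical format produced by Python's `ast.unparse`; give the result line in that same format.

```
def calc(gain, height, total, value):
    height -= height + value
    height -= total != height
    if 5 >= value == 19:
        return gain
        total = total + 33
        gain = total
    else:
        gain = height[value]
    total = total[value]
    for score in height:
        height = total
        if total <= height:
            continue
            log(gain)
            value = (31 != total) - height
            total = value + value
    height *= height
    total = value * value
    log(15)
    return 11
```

Transformed code:
def calc(gain, height, total, value):
    height -= height + value
    height -= total != height
    if 5 >= value and value == 19:
        return gain
    else:
        gain = height[value]
    total = total[value]
    for score in height:
        height = total
        if total <= height:
            continue
    height *= height
    total = value * value
    log(15)
    return 11

if total <= height:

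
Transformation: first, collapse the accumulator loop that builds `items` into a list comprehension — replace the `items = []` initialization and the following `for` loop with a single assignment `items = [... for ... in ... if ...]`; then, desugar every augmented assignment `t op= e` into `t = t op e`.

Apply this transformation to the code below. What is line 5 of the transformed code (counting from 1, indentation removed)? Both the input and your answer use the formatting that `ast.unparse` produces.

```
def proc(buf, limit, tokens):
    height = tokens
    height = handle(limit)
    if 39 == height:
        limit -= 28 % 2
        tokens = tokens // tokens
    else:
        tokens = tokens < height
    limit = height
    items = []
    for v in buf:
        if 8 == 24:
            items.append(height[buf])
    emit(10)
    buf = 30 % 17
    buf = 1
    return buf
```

Transformed code:
def proc(buf, limit, tokens):
    height = tokens
    height = handle(limit)
    if 39 == height:
        limit = limit - 28 % 2
        tokens = tokens // tokens
    else:
        tokens = tokens < height
    limit = height
    items = [height[buf] for v in buf if 8 == 24]
    emit(10)
    buf = 30 % 17
    buf = 1
    return buf

limit = limit - 28 % 2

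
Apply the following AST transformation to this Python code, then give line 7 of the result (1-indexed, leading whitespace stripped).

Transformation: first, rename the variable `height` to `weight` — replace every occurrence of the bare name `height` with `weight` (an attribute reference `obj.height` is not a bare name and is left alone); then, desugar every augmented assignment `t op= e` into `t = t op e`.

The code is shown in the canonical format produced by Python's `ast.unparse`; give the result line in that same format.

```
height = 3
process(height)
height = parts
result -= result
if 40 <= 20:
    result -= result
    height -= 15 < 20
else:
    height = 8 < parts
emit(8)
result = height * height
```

Transformed code:
weight = 3
process(weight)
weight = parts
result = result - result
if 40 <= 20:
    result = result - result
    weight = weight - (15 < 20)
else:
    weight = 8 < parts
emit(8)
result = weight * weight

weight = weight - (15 < 20)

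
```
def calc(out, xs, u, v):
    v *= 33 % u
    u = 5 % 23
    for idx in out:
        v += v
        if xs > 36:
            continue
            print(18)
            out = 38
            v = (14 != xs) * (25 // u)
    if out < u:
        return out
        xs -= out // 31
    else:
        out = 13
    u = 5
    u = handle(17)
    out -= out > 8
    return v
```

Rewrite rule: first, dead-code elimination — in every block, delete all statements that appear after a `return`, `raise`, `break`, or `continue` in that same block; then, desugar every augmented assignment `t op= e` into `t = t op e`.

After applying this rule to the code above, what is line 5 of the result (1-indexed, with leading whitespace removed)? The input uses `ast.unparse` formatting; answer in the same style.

v = v + v

Transformed code:
def calc(out, xs, u, v):
    v = v * (33 % u)
    u = 5 % 23
    for idx in out:
        v = v + v
        if xs > 36:
            continue
    if out < u:
        return out
    else:
        out = 13
    u = 5
    u = handle(17)
    out = out - (out > 8)
    return v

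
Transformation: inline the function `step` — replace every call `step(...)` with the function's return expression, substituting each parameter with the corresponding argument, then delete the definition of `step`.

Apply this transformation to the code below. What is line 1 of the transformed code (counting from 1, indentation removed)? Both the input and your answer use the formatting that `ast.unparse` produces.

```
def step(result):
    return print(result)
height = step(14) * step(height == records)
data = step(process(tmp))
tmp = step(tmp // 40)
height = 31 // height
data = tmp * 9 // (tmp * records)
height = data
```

height = print(14) * print(height == records)

Transformed code:
height = print(14) * print(height == records)
data = print(process(tmp))
tmp = print(tmp // 40)
height = 31 // height
data = tmp * 9 // (tmp * records)
height = data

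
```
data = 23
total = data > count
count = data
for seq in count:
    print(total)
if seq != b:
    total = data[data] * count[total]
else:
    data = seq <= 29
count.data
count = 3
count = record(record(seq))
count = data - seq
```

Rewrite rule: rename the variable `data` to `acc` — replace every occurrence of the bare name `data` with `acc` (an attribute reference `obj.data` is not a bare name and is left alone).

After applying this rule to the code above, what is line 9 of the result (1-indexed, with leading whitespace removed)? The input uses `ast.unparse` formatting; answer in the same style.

Transformed code:
acc = 23
total = acc > count
count = acc
for seq in count:
    print(total)
if seq != b:
    total = acc[acc] * count[total]
else:
    acc = seq <= 29
count.data
count = 3
count = record(record(seq))
count = acc - seq

acc = seq <= 29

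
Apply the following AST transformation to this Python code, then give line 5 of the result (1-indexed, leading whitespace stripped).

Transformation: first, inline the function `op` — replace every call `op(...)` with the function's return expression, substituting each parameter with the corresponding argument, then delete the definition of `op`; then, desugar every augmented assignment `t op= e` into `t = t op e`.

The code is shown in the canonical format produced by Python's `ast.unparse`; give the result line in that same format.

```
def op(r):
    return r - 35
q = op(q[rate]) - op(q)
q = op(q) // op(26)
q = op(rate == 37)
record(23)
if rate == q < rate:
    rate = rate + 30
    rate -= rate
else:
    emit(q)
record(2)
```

Transformed code:
q = q[rate] - 35 - (q - 35)
q = (q - 35) // (26 - 35)
q = (rate == 37) - 35
record(23)
if rate == q < rate:
    rate = rate + 30
    rate = rate - rate
else:
    emit(q)
record(2)

if rate == q < rate:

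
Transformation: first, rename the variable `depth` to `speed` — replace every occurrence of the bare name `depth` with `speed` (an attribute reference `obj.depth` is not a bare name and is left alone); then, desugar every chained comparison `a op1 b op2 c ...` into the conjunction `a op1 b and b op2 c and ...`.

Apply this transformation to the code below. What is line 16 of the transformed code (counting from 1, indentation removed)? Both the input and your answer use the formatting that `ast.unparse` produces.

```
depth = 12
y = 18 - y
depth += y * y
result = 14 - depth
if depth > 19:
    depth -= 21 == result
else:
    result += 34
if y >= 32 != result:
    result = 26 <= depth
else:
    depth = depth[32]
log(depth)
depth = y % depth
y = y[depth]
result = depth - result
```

result = speed - result

Transformed code:
speed = 12
y = 18 - y
speed += y * y
result = 14 - speed
if speed > 19:
    speed -= 21 == result
else:
    result += 34
if y >= 32 and 32 != result:
    result = 26 <= speed
else:
    speed = speed[32]
log(speed)
speed = y % speed
y = y[speed]
result = speed - result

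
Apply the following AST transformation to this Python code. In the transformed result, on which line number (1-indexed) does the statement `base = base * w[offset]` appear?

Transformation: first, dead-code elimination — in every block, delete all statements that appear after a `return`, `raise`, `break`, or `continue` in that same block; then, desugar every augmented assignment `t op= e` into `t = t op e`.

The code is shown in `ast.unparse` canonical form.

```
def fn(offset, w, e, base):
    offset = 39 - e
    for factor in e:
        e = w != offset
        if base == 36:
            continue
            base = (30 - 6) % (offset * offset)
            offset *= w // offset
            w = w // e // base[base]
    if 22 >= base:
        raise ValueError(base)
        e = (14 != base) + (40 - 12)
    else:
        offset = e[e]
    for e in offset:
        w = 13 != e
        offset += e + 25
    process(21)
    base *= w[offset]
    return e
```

15

Transformed code:
def fn(offset, w, e, base):
    offset = 39 - e
    for factor in e:
        e = w != offset
        if base == 36:
            continue
    if 22 >= base:
        raise ValueError(base)
    else:
        offset = e[e]
    for e in offset:
        w = 13 != e
        offset = offset + (e + 25)
    process(21)
    base = base * w[offset]
    return e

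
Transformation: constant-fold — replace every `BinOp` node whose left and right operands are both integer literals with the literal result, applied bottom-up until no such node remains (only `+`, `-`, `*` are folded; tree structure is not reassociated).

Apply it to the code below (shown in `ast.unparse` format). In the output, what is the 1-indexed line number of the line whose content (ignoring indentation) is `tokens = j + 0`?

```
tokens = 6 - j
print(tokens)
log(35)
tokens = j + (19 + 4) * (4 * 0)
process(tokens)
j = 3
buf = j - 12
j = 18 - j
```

4

Transformed code:
tokens = 6 - j
print(tokens)
log(35)
tokens = j + 0
process(tokens)
j = 3
buf = j - 12
j = 18 - j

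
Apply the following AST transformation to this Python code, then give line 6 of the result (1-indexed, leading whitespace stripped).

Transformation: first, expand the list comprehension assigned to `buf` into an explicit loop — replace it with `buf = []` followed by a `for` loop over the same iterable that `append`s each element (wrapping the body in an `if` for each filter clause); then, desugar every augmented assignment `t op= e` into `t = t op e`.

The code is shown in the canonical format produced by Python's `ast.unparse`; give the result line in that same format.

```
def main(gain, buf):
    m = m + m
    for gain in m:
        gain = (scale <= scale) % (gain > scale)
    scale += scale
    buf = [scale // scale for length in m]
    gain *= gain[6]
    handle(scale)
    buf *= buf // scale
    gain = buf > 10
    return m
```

buf = []

Transformed code:
def main(gain, buf):
    m = m + m
    for gain in m:
        gain = (scale <= scale) % (gain > scale)
    scale = scale + scale
    buf = []
    for length in m:
        buf.append(scale // scale)
    gain = gain * gain[6]
    handle(scale)
    buf = buf * (buf // scale)
    gain = buf > 10
    return m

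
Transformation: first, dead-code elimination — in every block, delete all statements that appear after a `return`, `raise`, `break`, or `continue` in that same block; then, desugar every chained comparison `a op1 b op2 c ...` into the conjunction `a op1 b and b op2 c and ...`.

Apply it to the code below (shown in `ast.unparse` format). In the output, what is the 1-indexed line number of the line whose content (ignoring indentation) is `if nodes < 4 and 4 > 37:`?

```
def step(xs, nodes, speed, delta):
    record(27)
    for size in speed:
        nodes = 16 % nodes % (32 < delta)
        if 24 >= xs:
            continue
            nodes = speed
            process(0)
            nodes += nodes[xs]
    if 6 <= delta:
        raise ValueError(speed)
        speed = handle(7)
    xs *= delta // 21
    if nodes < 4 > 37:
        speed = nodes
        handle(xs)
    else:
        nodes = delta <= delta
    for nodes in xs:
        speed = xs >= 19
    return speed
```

10

Transformed code:
def step(xs, nodes, speed, delta):
    record(27)
    for size in speed:
        nodes = 16 % nodes % (32 < delta)
        if 24 >= xs:
            continue
    if 6 <= delta:
        raise ValueError(speed)
    xs *= delta // 21
    if nodes < 4 and 4 > 37:
        speed = nodes
        handle(xs)
    else:
        nodes = delta <= delta
    for nodes in xs:
        speed = xs >= 19
    return speed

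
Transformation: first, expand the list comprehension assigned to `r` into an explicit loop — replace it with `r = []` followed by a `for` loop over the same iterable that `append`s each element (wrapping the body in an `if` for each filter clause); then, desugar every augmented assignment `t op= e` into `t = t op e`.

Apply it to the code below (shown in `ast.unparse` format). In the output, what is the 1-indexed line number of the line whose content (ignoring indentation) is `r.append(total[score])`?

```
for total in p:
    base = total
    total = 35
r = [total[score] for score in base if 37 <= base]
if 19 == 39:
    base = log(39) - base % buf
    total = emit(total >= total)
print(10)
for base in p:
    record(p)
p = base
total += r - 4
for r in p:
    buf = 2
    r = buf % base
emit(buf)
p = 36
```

7

Transformed code:
for total in p:
    base = total
    total = 35
r = []
for score in base:
    if 37 <= base:
        r.append(total[score])
if 19 == 39:
    base = log(39) - base % buf
    total = emit(total >= total)
print(10)
for base in p:
    record(p)
p = base
total = total + (r - 4)
for r in p:
    buf = 2
    r = buf % base
emit(buf)
p = 36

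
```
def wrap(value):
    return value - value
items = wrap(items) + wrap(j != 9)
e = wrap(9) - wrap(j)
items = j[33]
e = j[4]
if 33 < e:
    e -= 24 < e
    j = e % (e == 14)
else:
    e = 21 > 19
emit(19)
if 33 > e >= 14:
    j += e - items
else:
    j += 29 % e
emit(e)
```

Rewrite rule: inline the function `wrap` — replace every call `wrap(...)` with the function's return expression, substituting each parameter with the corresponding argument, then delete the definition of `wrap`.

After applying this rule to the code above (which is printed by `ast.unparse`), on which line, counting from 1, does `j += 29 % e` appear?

Transformed code:
items = items - items + ((j != 9) - (j != 9))
e = 9 - 9 - (j - j)
items = j[33]
e = j[4]
if 33 < e:
    e -= 24 < e
    j = e % (e == 14)
else:
    e = 21 > 19
emit(19)
if 33 > e >= 14:
    j += e - items
else:
    j += 29 % e
emit(e)

14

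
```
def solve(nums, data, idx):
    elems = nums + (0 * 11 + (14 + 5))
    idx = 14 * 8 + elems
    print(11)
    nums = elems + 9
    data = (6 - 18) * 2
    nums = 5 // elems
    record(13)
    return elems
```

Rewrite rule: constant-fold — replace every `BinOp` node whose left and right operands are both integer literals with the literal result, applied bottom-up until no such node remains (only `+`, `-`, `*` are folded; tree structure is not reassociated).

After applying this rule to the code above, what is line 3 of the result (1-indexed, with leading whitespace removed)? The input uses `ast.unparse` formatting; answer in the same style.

idx = 112 + elems

Transformed code:
def solve(nums, data, idx):
    elems = nums + 19
    idx = 112 + elems
    print(11)
    nums = elems + 9
    data = -24
    nums = 5 // elems
    record(13)
    return elems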